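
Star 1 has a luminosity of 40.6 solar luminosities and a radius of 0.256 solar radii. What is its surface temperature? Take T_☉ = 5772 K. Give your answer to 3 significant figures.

2.88×10^4 K

T/T_☉ = (L/L_☉)^(1/4) / (R/R_☉)^(1/2)
T = 5772 × (40.6)^(1/4) / √(0.256) = 5772 × 2.524 / 0.5060 = 2.880×10^4 K.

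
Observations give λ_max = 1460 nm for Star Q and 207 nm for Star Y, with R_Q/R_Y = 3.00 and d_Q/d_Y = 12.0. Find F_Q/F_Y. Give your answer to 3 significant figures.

Wien's law: T_Q/T_Y = λ_Y/λ_Q = 207/1460 = 0.1418.
L_Q/L_Y = (R_Q/R_Y)²(T_Q/T_Y)⁴ = (3.00)²(0.1418)⁴ = 0.003637.
F_Q/F_Y = (L_Q/L_Y)/(d_Q/d_Y)² = 0.003637/(12.0)² = 2.526×10^-5.

2.53×10^-5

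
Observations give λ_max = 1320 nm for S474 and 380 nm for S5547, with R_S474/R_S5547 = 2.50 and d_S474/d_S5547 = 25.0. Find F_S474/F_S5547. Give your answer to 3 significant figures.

6.87×10^-5

Wien's law: T_S474/T_S5547 = λ_S5547/λ_S474 = 380/1320 = 0.2879.
L_S474/L_S5547 = (R_S474/R_S5547)²(T_S474/T_S5547)⁴ = (2.50)²(0.2879)⁴ = 0.04293.
F_S474/F_S5547 = (L_S474/L_S5547)/(d_S474/d_S5547)² = 0.04293/(25.0)² = 6.868×10^-5.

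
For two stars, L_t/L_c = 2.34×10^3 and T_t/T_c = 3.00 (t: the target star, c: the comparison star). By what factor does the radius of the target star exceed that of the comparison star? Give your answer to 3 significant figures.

5.37

L ∝ R²T⁴ gives R ∝ √L / T², so
R_t/R_c = √(2.34×10^3) / (3.00)² = 48.37 / 9.000 = 5.375.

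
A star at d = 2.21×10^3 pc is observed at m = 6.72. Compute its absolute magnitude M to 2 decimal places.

-5.00

M = m − 5 log₁₀(d/10 pc) = 6.72 − 5 log₁₀(2.21×10^3/10)
  = 6.72 − 5 × 2.344 = 6.72 − 11.72 = -5.00.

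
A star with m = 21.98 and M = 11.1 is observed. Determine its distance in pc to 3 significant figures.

m − M = 5 log₁₀(d/10 pc)
21.98 − (11.1) = 10.88 = 5 log₁₀(d/10)
d = 10 × 10^(10.88/5) = 10 × 10^2.176 = 1500 pc.

1.50×10^3 pc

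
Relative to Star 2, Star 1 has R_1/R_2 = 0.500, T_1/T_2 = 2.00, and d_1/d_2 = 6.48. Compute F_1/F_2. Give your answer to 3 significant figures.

L_1/L_2 = (R_1/R_2)²(T_1/T_2)⁴ = (0.500)² × (2.00)⁴ = 4.000.
F_1/F_2 = (L_1/L_2)/(d_1/d_2)² = 4.000 / (6.48)² = 0.09526.

0.0953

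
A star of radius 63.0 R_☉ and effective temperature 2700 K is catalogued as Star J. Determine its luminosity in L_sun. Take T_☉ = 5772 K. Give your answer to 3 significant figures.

L/L_☉ = (R/R_☉)² (T/T_☉)⁴ = (63.0)² × (2700/5772)⁴
       = 3969 × (0.4678)⁴ = 3969 × 0.04788 = 190.0.

190 L_sun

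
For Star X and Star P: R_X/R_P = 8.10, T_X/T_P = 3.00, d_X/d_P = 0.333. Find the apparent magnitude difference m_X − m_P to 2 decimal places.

-11.70

L_X/L_P = (8.10)²(3.00)⁴ = 5314.
F_X/F_P = (L_X/L_P)/(d_X/d_P)² = 5314/0.1109 = 4.793×10^4.
m_X − m_P = −2.5 log₁₀(4.793×10^4) = -11.70.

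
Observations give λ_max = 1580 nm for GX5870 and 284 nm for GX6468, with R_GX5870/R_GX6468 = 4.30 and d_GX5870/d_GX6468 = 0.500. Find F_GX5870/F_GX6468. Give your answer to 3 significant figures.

0.0772

Wien's law: T_GX5870/T_GX6468 = λ_GX6468/λ_GX5870 = 284/1580 = 0.1797.
L_GX5870/L_GX6468 = (R_GX5870/R_GX6468)²(T_GX5870/T_GX6468)⁴ = (4.30)²(0.1797)⁴ = 0.01930.
F_GX5870/F_GX6468 = (L_GX5870/L_GX6468)/(d_GX5870/d_GX6468)² = 0.01930/(0.500)² = 0.07720.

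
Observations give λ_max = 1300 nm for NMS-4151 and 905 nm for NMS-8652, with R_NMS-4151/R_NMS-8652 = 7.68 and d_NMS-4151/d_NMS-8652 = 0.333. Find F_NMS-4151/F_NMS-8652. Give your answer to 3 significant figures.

125

Wien's law: T_NMS-4151/T_NMS-8652 = λ_NMS-8652/λ_NMS-4151 = 905/1300 = 0.6962.
L_NMS-4151/L_NMS-8652 = (R_NMS-4151/R_NMS-8652)²(T_NMS-4151/T_NMS-8652)⁴ = (7.68)²(0.6962)⁴ = 13.85.
F_NMS-4151/F_NMS-8652 = (L_NMS-4151/L_NMS-8652)/(d_NMS-4151/d_NMS-8652)² = 13.85/(0.333)² = 124.9.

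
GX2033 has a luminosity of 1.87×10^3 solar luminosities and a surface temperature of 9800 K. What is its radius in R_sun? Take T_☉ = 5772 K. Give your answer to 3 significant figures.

15.0 R_sun

R/R_☉ = √(L/L_☉) / (T/T_☉)² = √(1.87×10^3) / (1.698)²
       = 43.24 / 2.883 = 15.00.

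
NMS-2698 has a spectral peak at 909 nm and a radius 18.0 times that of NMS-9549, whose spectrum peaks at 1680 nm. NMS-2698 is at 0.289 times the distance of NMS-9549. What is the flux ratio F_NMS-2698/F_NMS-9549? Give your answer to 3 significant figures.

Wien's law: T_NMS-2698/T_NMS-9549 = λ_NMS-9549/λ_NMS-2698 = 1680/909 = 1.848.
L_NMS-2698/L_NMS-9549 = (R_NMS-2698/R_NMS-9549)²(T_NMS-2698/T_NMS-9549)⁴ = (18.0)²(1.848)⁴ = 3780.
F_NMS-2698/F_NMS-9549 = (L_NMS-2698/L_NMS-9549)/(d_NMS-2698/d_NMS-9549)² = 3780/(0.289)² = 4.526×10^4.

4.53×10^4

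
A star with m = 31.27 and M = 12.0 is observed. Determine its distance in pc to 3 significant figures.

7.14×10^4 pc

m − M = 5 log₁₀(d/10 pc)
31.27 − (12.0) = 19.27 = 5 log₁₀(d/10)
d = 10 × 10^(19.27/5) = 10 × 10^3.854 = 7.145×10^4 pc.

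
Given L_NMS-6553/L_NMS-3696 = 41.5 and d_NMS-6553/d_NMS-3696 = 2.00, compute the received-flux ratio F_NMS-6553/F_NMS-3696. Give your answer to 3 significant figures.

F = L/(4πd²), so F_NMS-6553/F_NMS-3696 = (L_NMS-6553/L_NMS-3696) / (d_NMS-6553/d_NMS-3696)²
= 41.5 / (2.00)² = 41.5 / 4.000 = 10.38.

10.4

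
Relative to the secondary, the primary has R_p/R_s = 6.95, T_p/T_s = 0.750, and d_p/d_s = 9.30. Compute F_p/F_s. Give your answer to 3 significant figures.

L_p/L_s = (R_p/R_s)²(T_p/T_s)⁴ = (6.95)² × (0.750)⁴ = 15.28.
F_p/F_s = (L_p/L_s)/(d_p/d_s)² = 15.28 / (9.30)² = 0.1767.

0.177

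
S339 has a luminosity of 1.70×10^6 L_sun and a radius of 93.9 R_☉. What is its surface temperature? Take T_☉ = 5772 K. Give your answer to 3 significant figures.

T/T_☉ = (L/L_☉)^(1/4) / (R/R_☉)^(1/2)
T = 5772 × (1.70×10^6)^(1/4) / √(93.9) = 5772 × 36.11 / 9.690 = 2.151×10^4 K.

2.15×10^4 K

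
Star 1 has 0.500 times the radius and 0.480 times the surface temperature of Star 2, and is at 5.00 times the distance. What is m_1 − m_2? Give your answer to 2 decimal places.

8.19

L_1/L_2 = (0.500)²(0.480)⁴ = 0.01327.
F_1/F_2 = (L_1/L_2)/(d_1/d_2)² = 0.01327/25.00 = 5.308×10^-4.
m_1 − m_2 = −2.5 log₁₀(5.308×10^-4) = 8.19.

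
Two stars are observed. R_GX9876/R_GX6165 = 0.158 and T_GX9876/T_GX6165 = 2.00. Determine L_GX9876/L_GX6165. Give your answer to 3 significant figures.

From the Stefan–Boltzmann law, L ∝ R²T⁴, so
L_GX9876/L_GX6165 = (R_GX9876/R_GX6165)² (T_GX9876/T_GX6165)⁴ = (0.158)² × (2.00)⁴ = 0.02496 × 16.00 = 0.3994.

0.399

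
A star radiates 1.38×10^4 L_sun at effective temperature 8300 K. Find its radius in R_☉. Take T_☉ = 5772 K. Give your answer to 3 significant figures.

R/R_☉ = √(L/L_☉) / (T/T_☉)² = √(1.38×10^4) / (1.438)²
       = 117.5 / 2.068 = 56.81.

56.8 R_☉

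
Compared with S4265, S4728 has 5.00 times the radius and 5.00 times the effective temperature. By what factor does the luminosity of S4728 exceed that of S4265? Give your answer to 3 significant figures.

1.56×10^4

From the Stefan–Boltzmann law, L ∝ R²T⁴, so
L_S4728/L_S4265 = (R_S4728/R_S4265)² (T_S4728/T_S4265)⁴ = (5.00)² × (5.00)⁴ = 25.00 × 625.0 = 1.562×10^4.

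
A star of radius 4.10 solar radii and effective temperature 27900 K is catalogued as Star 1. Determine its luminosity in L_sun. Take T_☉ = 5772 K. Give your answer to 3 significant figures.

L/L_☉ = (R/R_☉)² (T/T_☉)⁴ = (4.10)² × (27900/5772)⁴
       = 16.81 × (4.834)⁴ = 16.81 × 545.9 = 9177.

9.18×10^3 L_sun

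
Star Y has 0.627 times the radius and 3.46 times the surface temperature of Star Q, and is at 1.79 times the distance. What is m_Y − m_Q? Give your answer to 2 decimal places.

L_Y/L_Q = (0.627)²(3.46)⁴ = 56.34.
F_Y/F_Q = (L_Y/L_Q)/(d_Y/d_Q)² = 56.34/3.204 = 17.58.
m_Y − m_Q = −2.5 log₁₀(17.58) = -3.11.

-3.11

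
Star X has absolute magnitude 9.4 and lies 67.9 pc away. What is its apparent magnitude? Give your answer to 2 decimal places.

13.56

m = M + 5 log₁₀(d/10 pc) = 9.4 + 5 log₁₀(67.9/10)
  = 9.4 + 5 × 0.832 = 9.4 + 4.16 = 13.56.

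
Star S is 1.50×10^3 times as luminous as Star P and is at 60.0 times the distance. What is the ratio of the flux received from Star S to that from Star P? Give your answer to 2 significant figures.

F = L/(4πd²), so F_S/F_P = (L_S/L_P) / (d_S/d_P)²
= 1.50×10^3 / (60.0)² = 1.50×10^3 / 3600 = 0.4167.

0.42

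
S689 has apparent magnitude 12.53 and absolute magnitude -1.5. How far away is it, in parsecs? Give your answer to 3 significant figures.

m − M = 5 log₁₀(d/10 pc)
12.53 − (-1.5) = 14.03 = 5 log₁₀(d/10)
d = 10 × 10^(14.03/5) = 10 × 10^2.806 = 6397 pc.

6.40×10^3 pc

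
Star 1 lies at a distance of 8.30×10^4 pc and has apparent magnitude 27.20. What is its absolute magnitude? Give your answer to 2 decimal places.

M = m − 5 log₁₀(d/10 pc) = 27.20 − 5 log₁₀(8.30×10^4/10)
  = 27.20 − 5 × 3.919 = 27.20 − 19.60 = 7.60.

7.60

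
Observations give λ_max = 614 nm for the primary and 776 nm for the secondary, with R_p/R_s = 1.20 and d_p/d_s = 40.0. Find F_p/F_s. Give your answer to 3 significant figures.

Wien's law: T_p/T_s = λ_s/λ_p = 776/614 = 1.264.
L_p/L_s = (R_p/R_s)²(T_p/T_s)⁴ = (1.20)²(1.264)⁴ = 3.674.
F_p/F_s = (L_p/L_s)/(d_p/d_s)² = 3.674/(40.0)² = 0.002296.

0.00230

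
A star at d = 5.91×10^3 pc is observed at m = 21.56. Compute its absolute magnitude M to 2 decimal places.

7.70

M = m − 5 log₁₀(d/10 pc) = 21.56 − 5 log₁₀(5.91×10^3/10)
  = 21.56 − 5 × 2.772 = 21.56 − 13.86 = 7.70.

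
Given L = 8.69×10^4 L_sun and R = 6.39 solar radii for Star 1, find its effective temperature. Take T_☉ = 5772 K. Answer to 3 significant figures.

3.92×10^4 K

T/T_☉ = (L/L_☉)^(1/4) / (R/R_☉)^(1/2)
T = 5772 × (8.69×10^4)^(1/4) / √(6.39) = 5772 × 17.17 / 2.528 = 3.920×10^4 K.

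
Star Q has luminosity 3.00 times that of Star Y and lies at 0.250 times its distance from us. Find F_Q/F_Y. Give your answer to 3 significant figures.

48.0

F = L/(4πd²), so F_Q/F_Y = (L_Q/L_Y) / (d_Q/d_Y)²
= 3.00 / (0.250)² = 3.00 / 0.06250 = 48.00.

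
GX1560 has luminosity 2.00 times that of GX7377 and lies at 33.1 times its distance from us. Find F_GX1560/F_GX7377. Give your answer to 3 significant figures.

F = L/(4πd²), so F_GX1560/F_GX7377 = (L_GX1560/L_GX7377) / (d_GX1560/d_GX7377)²
= 2.00 / (33.1)² = 2.00 / 1096 = 0.001825.

0.00183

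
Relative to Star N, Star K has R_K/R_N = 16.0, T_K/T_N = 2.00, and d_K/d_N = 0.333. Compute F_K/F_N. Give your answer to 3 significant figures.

3.69×10^4

L_K/L_N = (R_K/R_N)²(T_K/T_N)⁴ = (16.0)² × (2.00)⁴ = 4096.
F_K/F_N = (L_K/L_N)/(d_K/d_N)² = 4096 / (0.333)² = 3.694×10^4.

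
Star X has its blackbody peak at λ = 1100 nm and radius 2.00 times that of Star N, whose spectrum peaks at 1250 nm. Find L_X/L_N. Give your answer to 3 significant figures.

6.67

Wien's law gives T ∝ 1/λ_max, so T_X/T_N = λ_N/λ_X = 1250/1100 = 1.136.
Then L ∝ R²T⁴ gives L_X/L_N = (2.00)² × (1.136)⁴ = 4.000 × 1.668 = 6.670.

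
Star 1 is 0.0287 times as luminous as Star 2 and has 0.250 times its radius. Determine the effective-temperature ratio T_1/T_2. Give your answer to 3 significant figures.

0.823

L ∝ R²T⁴ gives T ∝ (L/R²)^(1/4), so
T_1/T_2 = (0.0287 / 0.250²)^(1/4) = (0.4592)^(1/4) = 0.8232.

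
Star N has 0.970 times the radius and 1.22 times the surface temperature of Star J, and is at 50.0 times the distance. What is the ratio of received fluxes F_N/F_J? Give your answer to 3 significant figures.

8.34×10^-4

L_N/L_J = (R_N/R_J)²(T_N/T_J)⁴ = (0.970)² × (1.22)⁴ = 2.084.
F_N/F_J = (L_N/L_J)/(d_N/d_J)² = 2.084 / (50.0)² = 8.338×10^-4.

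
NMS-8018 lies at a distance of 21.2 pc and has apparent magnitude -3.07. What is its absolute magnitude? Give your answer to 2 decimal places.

M = m − 5 log₁₀(d/10 pc) = -3.07 − 5 log₁₀(21.2/10)
  = -3.07 − 5 × 0.326 = -3.07 − 1.63 = -4.70.

-4.70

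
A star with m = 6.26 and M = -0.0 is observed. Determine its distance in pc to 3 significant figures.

m − M = 5 log₁₀(d/10 pc)
6.26 − (-0.0) = 6.26 = 5 log₁₀(d/10)
d = 10 × 10^(6.26/5) = 10 × 10^1.252 = 178.6 pc.

179 pc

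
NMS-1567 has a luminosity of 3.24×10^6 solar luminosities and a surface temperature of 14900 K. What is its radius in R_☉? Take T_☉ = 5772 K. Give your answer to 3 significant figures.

270 R_☉

R/R_☉ = √(L/L_☉) / (T/T_☉)² = √(3.24×10^6) / (2.581)²
       = 1800 / 6.664 = 270.1.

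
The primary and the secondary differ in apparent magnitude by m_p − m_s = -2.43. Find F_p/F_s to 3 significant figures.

9.38

F_p/F_s = 10^(−(m_p − m_s)/2.5) = 10^(2.43/2.5) = 10^0.972 = 9.376.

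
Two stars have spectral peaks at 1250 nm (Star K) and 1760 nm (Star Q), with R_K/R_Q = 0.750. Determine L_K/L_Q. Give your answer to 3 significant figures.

2.21

Wien's law gives T ∝ 1/λ_max, so T_K/T_Q = λ_Q/λ_K = 1760/1250 = 1.408.
Then L ∝ R²T⁴ gives L_K/L_Q = (0.750)² × (1.408)⁴ = 0.5625 × 3.930 = 2.211.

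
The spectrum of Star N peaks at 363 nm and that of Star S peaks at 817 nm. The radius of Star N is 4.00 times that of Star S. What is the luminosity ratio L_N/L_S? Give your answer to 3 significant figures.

411

Wien's law gives T ∝ 1/λ_max, so T_N/T_S = λ_S/λ_N = 817/363 = 2.251.
Then L ∝ R²T⁴ gives L_N/L_S = (4.00)² × (2.251)⁴ = 16.00 × 25.66 = 410.6.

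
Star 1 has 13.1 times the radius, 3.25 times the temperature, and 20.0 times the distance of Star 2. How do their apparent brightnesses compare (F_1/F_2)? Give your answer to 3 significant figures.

L_1/L_2 = (R_1/R_2)²(T_1/T_2)⁴ = (13.1)² × (3.25)⁴ = 1.915×10^4.
F_1/F_2 = (L_1/L_2)/(d_1/d_2)² = 1.915×10^4 / (20.0)² = 47.86.

47.9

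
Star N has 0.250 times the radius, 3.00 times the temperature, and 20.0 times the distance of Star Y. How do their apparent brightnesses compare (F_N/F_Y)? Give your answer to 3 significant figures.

L_N/L_Y = (R_N/R_Y)²(T_N/T_Y)⁴ = (0.250)² × (3.00)⁴ = 5.062.
F_N/F_Y = (L_N/L_Y)/(d_N/d_Y)² = 5.062 / (20.0)² = 0.01266.

0.0127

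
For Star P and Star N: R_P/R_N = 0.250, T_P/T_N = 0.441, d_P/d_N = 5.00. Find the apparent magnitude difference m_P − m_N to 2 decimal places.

L_P/L_N = (0.250)²(0.441)⁴ = 0.002364.
F_P/F_N = (L_P/L_N)/(d_P/d_N)² = 0.002364/25.00 = 9.456×10^-5.
m_P − m_N = −2.5 log₁₀(9.456×10^-5) = 10.06.

10.06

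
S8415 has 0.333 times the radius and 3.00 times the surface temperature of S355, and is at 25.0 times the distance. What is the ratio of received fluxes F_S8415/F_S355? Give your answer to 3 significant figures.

L_S8415/L_S355 = (R_S8415/R_S355)²(T_S8415/T_S355)⁴ = (0.333)² × (3.00)⁴ = 8.982.
F_S8415/F_S355 = (L_S8415/L_S355)/(d_S8415/d_S355)² = 8.982 / (25.0)² = 0.01437.

0.0144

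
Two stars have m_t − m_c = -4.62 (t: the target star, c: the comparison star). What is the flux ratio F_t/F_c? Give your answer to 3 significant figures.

70.5

F_t/F_c = 10^(−(m_t − m_c)/2.5) = 10^(4.62/2.5) = 10^1.848 = 70.47.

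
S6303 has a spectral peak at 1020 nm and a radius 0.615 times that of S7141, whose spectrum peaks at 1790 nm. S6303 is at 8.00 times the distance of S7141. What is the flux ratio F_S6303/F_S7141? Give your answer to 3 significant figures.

Wien's law: T_S6303/T_S7141 = λ_S7141/λ_S6303 = 1790/1020 = 1.755.
L_S6303/L_S7141 = (R_S6303/R_S7141)²(T_S6303/T_S7141)⁴ = (0.615)²(1.755)⁴ = 3.587.
F_S6303/F_S7141 = (L_S6303/L_S7141)/(d_S6303/d_S7141)² = 3.587/(8.00)² = 0.05605.

0.0561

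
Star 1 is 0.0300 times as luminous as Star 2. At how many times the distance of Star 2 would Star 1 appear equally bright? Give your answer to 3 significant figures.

Equal flux requires L_1/d_1² = L_2/d_2², so d_1/d_2 = √(L_1/L_2)
= √(0.0300) = 0.1732.

0.173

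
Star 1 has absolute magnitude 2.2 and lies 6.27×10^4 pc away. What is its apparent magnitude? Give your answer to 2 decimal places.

m = M + 5 log₁₀(d/10 pc) = 2.2 + 5 log₁₀(6.27×10^4/10)
  = 2.2 + 5 × 3.797 = 2.2 + 18.99 = 21.19.

21.19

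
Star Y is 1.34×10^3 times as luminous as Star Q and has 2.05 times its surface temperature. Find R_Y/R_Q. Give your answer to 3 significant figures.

L ∝ R²T⁴ gives R ∝ √L / T², so
R_Y/R_Q = √(1.34×10^3) / (2.05)² = 36.61 / 4.202 = 8.711.

8.71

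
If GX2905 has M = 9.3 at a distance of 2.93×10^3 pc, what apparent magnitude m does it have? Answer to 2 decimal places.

m = M + 5 log₁₀(d/10 pc) = 9.3 + 5 log₁₀(2.93×10^3/10)
  = 9.3 + 5 × 2.467 = 9.3 + 12.33 = 21.63.

21.63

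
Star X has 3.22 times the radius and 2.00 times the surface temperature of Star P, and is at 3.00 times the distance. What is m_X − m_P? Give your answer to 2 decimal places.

-3.16

L_X/L_P = (3.22)²(2.00)⁴ = 165.9.
F_X/F_P = (L_X/L_P)/(d_X/d_P)² = 165.9/9.000 = 18.43.
m_X − m_P = −2.5 log₁₀(18.43) = -3.16.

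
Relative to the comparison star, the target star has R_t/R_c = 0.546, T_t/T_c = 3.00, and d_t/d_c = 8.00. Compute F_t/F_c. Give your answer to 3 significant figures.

0.377

L_t/L_c = (R_t/R_c)²(T_t/T_c)⁴ = (0.546)² × (3.00)⁴ = 24.15.
F_t/F_c = (L_t/L_c)/(d_t/d_c)² = 24.15 / (8.00)² = 0.3773.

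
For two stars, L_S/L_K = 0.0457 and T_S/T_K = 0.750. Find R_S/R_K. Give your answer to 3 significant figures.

0.380

L ∝ R²T⁴ gives R ∝ √L / T², so
R_S/R_K = √(0.0457) / (0.750)² = 0.2138 / 0.5625 = 0.3800.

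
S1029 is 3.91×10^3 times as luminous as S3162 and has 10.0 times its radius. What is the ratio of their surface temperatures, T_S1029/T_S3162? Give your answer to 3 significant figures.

2.50

L ∝ R²T⁴ gives T ∝ (L/R²)^(1/4), so
T_S1029/T_S3162 = (3.91×10^3 / 10.0²)^(1/4) = (39.10)^(1/4) = 2.501.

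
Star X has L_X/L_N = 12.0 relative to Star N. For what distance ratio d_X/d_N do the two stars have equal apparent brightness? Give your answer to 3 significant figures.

3.46

Equal flux requires L_X/d_X² = L_N/d_N², so d_X/d_N = √(L_X/L_N)
= √(12.0) = 3.464.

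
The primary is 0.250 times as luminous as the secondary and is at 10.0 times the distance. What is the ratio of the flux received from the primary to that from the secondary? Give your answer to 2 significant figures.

F = L/(4πd²), so F_p/F_s = (L_p/L_s) / (d_p/d_s)²
= 0.250 / (10.0)² = 0.250 / 100.0 = 0.002500.

0.0025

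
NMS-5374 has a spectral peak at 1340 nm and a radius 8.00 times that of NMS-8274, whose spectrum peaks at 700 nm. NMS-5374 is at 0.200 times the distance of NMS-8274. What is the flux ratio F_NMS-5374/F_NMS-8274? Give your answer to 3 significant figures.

Wien's law: T_NMS-5374/T_NMS-8274 = λ_NMS-8274/λ_NMS-5374 = 700/1340 = 0.5224.
L_NMS-5374/L_NMS-8274 = (R_NMS-5374/R_NMS-8274)²(T_NMS-5374/T_NMS-8274)⁴ = (8.00)²(0.5224)⁴ = 4.766.
F_NMS-5374/F_NMS-8274 = (L_NMS-5374/L_NMS-8274)/(d_NMS-5374/d_NMS-8274)² = 4.766/(0.200)² = 119.1.

119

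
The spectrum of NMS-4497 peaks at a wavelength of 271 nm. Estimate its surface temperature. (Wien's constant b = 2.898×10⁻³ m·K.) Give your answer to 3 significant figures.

T = b/λ_max = 2.898×10⁻³ / (271×10⁻⁹) = 1.069×10^4 K.

1.07×10^4 K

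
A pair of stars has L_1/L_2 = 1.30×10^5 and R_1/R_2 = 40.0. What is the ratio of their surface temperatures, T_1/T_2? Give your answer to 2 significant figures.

L ∝ R²T⁴ gives T ∝ (L/R²)^(1/4), so
T_1/T_2 = (1.30×10^5 / 40.0²)^(1/4) = (81.25)^(1/4) = 3.002.

3.0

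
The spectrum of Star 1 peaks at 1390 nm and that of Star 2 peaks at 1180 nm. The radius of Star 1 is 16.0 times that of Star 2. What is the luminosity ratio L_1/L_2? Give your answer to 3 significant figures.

Wien's law gives T ∝ 1/λ_max, so T_1/T_2 = λ_2/λ_1 = 1180/1390 = 0.8489.
Then L ∝ R²T⁴ gives L_1/L_2 = (16.0)² × (0.8489)⁴ = 256.0 × 0.5194 = 133.0.

133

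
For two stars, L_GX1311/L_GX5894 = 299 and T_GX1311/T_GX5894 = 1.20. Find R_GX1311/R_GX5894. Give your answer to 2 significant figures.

L ∝ R²T⁴ gives R ∝ √L / T², so
R_GX1311/R_GX5894 = √(299) / (1.20)² = 17.29 / 1.440 = 12.01.

12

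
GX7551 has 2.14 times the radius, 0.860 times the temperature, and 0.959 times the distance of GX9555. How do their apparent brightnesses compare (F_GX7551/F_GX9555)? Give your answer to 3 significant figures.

2.72

L_GX7551/L_GX9555 = (R_GX7551/R_GX9555)²(T_GX7551/T_GX9555)⁴ = (2.14)² × (0.860)⁴ = 2.505.
F_GX7551/F_GX9555 = (L_GX7551/L_GX9555)/(d_GX7551/d_GX9555)² = 2.505 / (0.959)² = 2.724.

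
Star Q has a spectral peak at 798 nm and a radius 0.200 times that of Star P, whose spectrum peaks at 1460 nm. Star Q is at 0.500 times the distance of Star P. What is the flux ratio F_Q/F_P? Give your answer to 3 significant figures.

1.79

Wien's law: T_Q/T_P = λ_P/λ_Q = 1460/798 = 1.830.
L_Q/L_P = (R_Q/R_P)²(T_Q/T_P)⁴ = (0.200)²(1.830)⁴ = 0.4482.
F_Q/F_P = (L_Q/L_P)/(d_Q/d_P)² = 0.4482/(0.500)² = 1.793.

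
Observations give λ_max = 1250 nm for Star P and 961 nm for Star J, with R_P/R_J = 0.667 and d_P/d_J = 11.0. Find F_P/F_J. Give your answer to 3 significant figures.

Wien's law: T_P/T_J = λ_J/λ_P = 961/1250 = 0.7688.
L_P/L_J = (R_P/R_J)²(T_P/T_J)⁴ = (0.667)²(0.7688)⁴ = 0.1554.
F_P/F_J = (L_P/L_J)/(d_P/d_J)² = 0.1554/(11.0)² = 0.001284.

0.00128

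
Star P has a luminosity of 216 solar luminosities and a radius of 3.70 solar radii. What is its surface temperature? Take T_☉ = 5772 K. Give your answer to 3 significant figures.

1.15×10^4 K

T/T_☉ = (L/L_☉)^(1/4) / (R/R_☉)^(1/2)
T = 5772 × (216)^(1/4) / √(3.70) = 5772 × 3.834 / 1.924 = 1.150×10^4 K.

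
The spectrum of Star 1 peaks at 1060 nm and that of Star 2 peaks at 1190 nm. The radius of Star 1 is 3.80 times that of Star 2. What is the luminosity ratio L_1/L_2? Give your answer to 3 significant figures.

Wien's law gives T ∝ 1/λ_max, so T_1/T_2 = λ_2/λ_1 = 1190/1060 = 1.123.
Then L ∝ R²T⁴ gives L_1/L_2 = (3.80)² × (1.123)⁴ = 14.44 × 1.588 = 22.94.

22.9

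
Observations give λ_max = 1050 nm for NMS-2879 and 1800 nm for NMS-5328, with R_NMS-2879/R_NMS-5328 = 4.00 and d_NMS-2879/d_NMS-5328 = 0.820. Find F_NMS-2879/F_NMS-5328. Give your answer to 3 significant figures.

Wien's law: T_NMS-2879/T_NMS-5328 = λ_NMS-5328/λ_NMS-2879 = 1800/1050 = 1.714.
L_NMS-2879/L_NMS-5328 = (R_NMS-2879/R_NMS-5328)²(T_NMS-2879/T_NMS-5328)⁴ = (4.00)²(1.714)⁴ = 138.2.
F_NMS-2879/F_NMS-5328 = (L_NMS-2879/L_NMS-5328)/(d_NMS-2879/d_NMS-5328)² = 138.2/(0.820)² = 205.5.

206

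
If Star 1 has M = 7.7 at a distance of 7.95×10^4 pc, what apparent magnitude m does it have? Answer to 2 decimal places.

m = M + 5 log₁₀(d/10 pc) = 7.7 + 5 log₁₀(7.95×10^4/10)
  = 7.7 + 5 × 3.900 = 7.7 + 19.50 = 27.20.

27.20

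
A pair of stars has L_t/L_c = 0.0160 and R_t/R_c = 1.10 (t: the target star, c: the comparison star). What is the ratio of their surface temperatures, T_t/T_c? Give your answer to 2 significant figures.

L ∝ R²T⁴ gives T ∝ (L/R²)^(1/4), so
T_t/T_c = (0.0160 / 1.10²)^(1/4) = (0.01322)^(1/4) = 0.3391.

0.34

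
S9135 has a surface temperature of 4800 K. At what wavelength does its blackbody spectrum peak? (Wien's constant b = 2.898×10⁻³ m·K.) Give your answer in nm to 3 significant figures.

604 nm

λ_max = b/T = 2.898×10⁻³ / 4800 = 6.04×10^-7 m = 603.8 nm.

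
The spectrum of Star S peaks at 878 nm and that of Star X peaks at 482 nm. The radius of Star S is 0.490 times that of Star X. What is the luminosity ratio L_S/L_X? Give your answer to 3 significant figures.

Wien's law gives T ∝ 1/λ_max, so T_S/T_X = λ_X/λ_S = 482/878 = 0.5490.
Then L ∝ R²T⁴ gives L_S/L_X = (0.490)² × (0.5490)⁴ = 0.2401 × 0.09083 = 0.02181.

0.0218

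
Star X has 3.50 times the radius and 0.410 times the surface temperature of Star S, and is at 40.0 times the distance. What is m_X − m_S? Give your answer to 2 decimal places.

L_X/L_S = (3.50)²(0.410)⁴ = 0.3462.
F_X/F_S = (L_X/L_S)/(d_X/d_S)² = 0.3462/1600 = 2.163×10^-4.
m_X − m_S = −2.5 log₁₀(2.163×10^-4) = 9.16.

9.16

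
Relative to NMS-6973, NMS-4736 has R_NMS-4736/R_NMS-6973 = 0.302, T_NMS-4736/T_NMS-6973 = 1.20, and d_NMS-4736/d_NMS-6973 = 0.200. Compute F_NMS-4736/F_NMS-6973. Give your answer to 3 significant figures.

L_NMS-4736/L_NMS-6973 = (R_NMS-4736/R_NMS-6973)²(T_NMS-4736/T_NMS-6973)⁴ = (0.302)² × (1.20)⁴ = 0.1891.
F_NMS-4736/F_NMS-6973 = (L_NMS-4736/L_NMS-6973)/(d_NMS-4736/d_NMS-6973)² = 0.1891 / (0.200)² = 4.728.

4.73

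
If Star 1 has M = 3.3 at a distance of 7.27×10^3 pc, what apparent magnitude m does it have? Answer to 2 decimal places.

17.61

m = M + 5 log₁₀(d/10 pc) = 3.3 + 5 log₁₀(7.27×10^3/10)
  = 3.3 + 5 × 2.862 = 3.3 + 14.31 = 17.61.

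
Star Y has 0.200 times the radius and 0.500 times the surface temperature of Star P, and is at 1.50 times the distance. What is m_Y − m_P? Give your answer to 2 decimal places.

7.39

L_Y/L_P = (0.200)²(0.500)⁴ = 0.002500.
F_Y/F_P = (L_Y/L_P)/(d_Y/d_P)² = 0.002500/2.250 = 0.001111.
m_Y − m_P = −2.5 log₁₀(0.001111) = 7.39.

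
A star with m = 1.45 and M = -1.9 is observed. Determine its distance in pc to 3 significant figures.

46.8 pc

m − M = 5 log₁₀(d/10 pc)
1.45 − (-1.9) = 3.35 = 5 log₁₀(d/10)
d = 10 × 10^(3.35/5) = 10 × 10^0.670 = 46.77 pc.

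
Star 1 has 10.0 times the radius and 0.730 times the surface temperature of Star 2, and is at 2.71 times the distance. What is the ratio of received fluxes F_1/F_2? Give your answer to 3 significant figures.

3.87

L_1/L_2 = (R_1/R_2)²(T_1/T_2)⁴ = (10.0)² × (0.730)⁴ = 28.40.
F_1/F_2 = (L_1/L_2)/(d_1/d_2)² = 28.40 / (2.71)² = 3.867.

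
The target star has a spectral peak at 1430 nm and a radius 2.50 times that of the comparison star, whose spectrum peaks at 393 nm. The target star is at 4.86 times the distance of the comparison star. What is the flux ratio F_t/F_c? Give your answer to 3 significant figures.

Wien's law: T_t/T_c = λ_c/λ_t = 393/1430 = 0.2748.
L_t/L_c = (R_t/R_c)²(T_t/T_c)⁴ = (2.50)²(0.2748)⁴ = 0.03565.
F_t/F_c = (L_t/L_c)/(d_t/d_c)² = 0.03565/(4.86)² = 0.001510.

0.00151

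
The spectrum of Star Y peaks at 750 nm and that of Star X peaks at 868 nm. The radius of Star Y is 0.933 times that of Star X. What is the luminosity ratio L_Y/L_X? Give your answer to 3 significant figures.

1.56

Wien's law gives T ∝ 1/λ_max, so T_Y/T_X = λ_X/λ_Y = 868/750 = 1.157.
Then L ∝ R²T⁴ gives L_Y/L_X = (0.933)² × (1.157)⁴ = 0.8705 × 1.794 = 1.562.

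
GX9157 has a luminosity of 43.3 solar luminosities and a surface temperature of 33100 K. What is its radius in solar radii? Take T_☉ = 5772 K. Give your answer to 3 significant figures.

R/R_☉ = √(L/L_☉) / (T/T_☉)² = √(43.3) / (5.735)²
       = 6.580 / 32.89 = 0.2001.

0.200 solar radii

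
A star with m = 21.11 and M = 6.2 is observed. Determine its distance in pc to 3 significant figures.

m − M = 5 log₁₀(d/10 pc)
21.11 − (6.2) = 14.91 = 5 log₁₀(d/10)
d = 10 × 10^(14.91/5) = 10 × 10^2.982 = 9594 pc.

9.59×10^3 pc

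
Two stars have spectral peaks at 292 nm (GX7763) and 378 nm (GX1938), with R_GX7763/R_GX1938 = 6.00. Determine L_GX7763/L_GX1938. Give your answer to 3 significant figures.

Wien's law gives T ∝ 1/λ_max, so T_GX7763/T_GX1938 = λ_GX1938/λ_GX7763 = 378/292 = 1.295.
Then L ∝ R²T⁴ gives L_GX7763/L_GX1938 = (6.00)² × (1.295)⁴ = 36.00 × 2.808 = 101.1.

101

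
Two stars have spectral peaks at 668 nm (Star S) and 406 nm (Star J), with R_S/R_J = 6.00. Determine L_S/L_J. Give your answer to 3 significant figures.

4.91

Wien's law gives T ∝ 1/λ_max, so T_S/T_J = λ_J/λ_S = 406/668 = 0.6078.
Then L ∝ R²T⁴ gives L_S/L_J = (6.00)² × (0.6078)⁴ = 36.00 × 0.1365 = 4.912.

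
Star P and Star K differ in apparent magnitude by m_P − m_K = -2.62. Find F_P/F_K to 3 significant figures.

11.2

F_P/F_K = 10^(−(m_P − m_K)/2.5) = 10^(2.62/2.5) = 10^1.048 = 11.17.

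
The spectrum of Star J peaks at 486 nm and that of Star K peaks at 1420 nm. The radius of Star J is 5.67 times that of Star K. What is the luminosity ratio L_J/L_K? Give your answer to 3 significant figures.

2.34×10^3

Wien's law gives T ∝ 1/λ_max, so T_J/T_K = λ_K/λ_J = 1420/486 = 2.922.
Then L ∝ R²T⁴ gives L_J/L_K = (5.67)² × (2.922)⁴ = 32.15 × 72.88 = 2343.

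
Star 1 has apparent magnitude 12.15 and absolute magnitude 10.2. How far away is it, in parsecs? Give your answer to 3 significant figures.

m − M = 5 log₁₀(d/10 pc)
12.15 − (10.2) = 1.95 = 5 log₁₀(d/10)
d = 10 × 10^(1.95/5) = 10 × 10^0.390 = 24.55 pc.

24.5 pc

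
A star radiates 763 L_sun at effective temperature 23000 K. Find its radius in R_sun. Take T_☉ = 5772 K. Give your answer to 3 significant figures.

1.74 R_sun

R/R_☉ = √(L/L_☉) / (T/T_☉)² = √(763) / (3.985)²
       = 27.62 / 15.88 = 1.740.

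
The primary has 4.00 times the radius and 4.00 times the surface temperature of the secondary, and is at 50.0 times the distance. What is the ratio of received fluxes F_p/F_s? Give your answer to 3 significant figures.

1.64

L_p/L_s = (R_p/R_s)²(T_p/T_s)⁴ = (4.00)² × (4.00)⁴ = 4096.
F_p/F_s = (L_p/L_s)/(d_p/d_s)² = 4096 / (50.0)² = 1.638.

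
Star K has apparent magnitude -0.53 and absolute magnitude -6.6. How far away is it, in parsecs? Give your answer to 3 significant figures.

m − M = 5 log₁₀(d/10 pc)
-0.53 − (-6.6) = 6.07 = 5 log₁₀(d/10)
d = 10 × 10^(6.07/5) = 10 × 10^1.214 = 163.7 pc.

164 pc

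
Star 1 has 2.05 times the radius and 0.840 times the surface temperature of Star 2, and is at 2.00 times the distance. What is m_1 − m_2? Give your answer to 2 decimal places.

L_1/L_2 = (2.05)²(0.840)⁴ = 2.092.
F_1/F_2 = (L_1/L_2)/(d_1/d_2)² = 2.092/4.000 = 0.5231.
m_1 − m_2 = −2.5 log₁₀(0.5231) = 0.70.

0.70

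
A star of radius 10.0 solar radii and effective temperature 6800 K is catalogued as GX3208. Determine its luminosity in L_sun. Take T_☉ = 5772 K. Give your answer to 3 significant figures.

193 L_sun

L/L_☉ = (R/R_☉)² (T/T_☉)⁴ = (10.0)² × (6800/5772)⁴
       = 100.0 × (1.178)⁴ = 100.0 × 1.926 = 192.6.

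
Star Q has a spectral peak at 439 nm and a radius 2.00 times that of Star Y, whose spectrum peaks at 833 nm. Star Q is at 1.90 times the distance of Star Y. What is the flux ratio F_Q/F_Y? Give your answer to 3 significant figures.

Wien's law: T_Q/T_Y = λ_Y/λ_Q = 833/439 = 1.897.
L_Q/L_Y = (R_Q/R_Y)²(T_Q/T_Y)⁴ = (2.00)²(1.897)⁴ = 51.85.
F_Q/F_Y = (L_Q/L_Y)/(d_Q/d_Y)² = 51.85/(1.90)² = 14.36.

14.4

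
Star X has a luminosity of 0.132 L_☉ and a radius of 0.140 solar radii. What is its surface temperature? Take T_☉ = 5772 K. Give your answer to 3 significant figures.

9.30×10^3 K

T/T_☉ = (L/L_☉)^(1/4) / (R/R_☉)^(1/2)
T = 5772 × (0.132)^(1/4) / √(0.140) = 5772 × 0.6028 / 0.3742 = 9298 K.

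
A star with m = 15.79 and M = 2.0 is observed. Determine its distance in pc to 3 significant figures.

m − M = 5 log₁₀(d/10 pc)
15.79 − (2.0) = 13.79 = 5 log₁₀(d/10)
d = 10 × 10^(13.79/5) = 10 × 10^2.758 = 5728 pc.

5.73×10^3 pc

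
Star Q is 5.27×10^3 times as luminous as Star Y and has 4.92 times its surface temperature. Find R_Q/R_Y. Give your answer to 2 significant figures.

3.0

L ∝ R²T⁴ gives R ∝ √L / T², so
R_Q/R_Y = √(5.27×10^3) / (4.92)² = 72.59 / 24.21 = 2.999.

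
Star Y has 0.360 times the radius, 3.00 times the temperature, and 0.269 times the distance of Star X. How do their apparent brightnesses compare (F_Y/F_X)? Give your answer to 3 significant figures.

L_Y/L_X = (R_Y/R_X)²(T_Y/T_X)⁴ = (0.360)² × (3.00)⁴ = 10.50.
F_Y/F_X = (L_Y/L_X)/(d_Y/d_X)² = 10.50 / (0.269)² = 145.1.

145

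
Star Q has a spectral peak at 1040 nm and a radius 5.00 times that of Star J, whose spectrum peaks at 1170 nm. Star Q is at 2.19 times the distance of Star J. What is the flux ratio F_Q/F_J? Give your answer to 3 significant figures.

8.35

Wien's law: T_Q/T_J = λ_J/λ_Q = 1170/1040 = 1.125.
L_Q/L_J = (R_Q/R_J)²(T_Q/T_J)⁴ = (5.00)²(1.125)⁴ = 40.05.
F_Q/F_J = (L_Q/L_J)/(d_Q/d_J)² = 40.05/(2.19)² = 8.350.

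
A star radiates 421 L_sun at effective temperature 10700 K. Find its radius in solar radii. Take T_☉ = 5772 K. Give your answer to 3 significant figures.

5.97 solar radii

R/R_☉ = √(L/L_☉) / (T/T_☉)² = √(421) / (1.854)²
       = 20.52 / 3.436 = 5.971.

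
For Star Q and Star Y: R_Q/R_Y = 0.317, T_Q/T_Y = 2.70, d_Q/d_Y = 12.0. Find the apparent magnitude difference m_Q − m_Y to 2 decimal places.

3.58

L_Q/L_Y = (0.317)²(2.70)⁴ = 5.340.
F_Q/F_Y = (L_Q/L_Y)/(d_Q/d_Y)² = 5.340/144.0 = 0.03709.
m_Q − m_Y = −2.5 log₁₀(0.03709) = 3.58.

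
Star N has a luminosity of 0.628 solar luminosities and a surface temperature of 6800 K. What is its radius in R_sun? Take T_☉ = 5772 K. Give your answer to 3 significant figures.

0.571 R_sun

R/R_☉ = √(L/L_☉) / (T/T_☉)² = √(0.628) / (1.178)²
       = 0.7925 / 1.388 = 0.5710.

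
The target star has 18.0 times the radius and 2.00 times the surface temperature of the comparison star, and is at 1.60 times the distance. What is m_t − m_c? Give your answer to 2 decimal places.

-8.27

L_t/L_c = (18.0)²(2.00)⁴ = 5184.
F_t/F_c = (L_t/L_c)/(d_t/d_c)² = 5184/2.560 = 2025.
m_t − m_c = −2.5 log₁₀(2025) = -8.27.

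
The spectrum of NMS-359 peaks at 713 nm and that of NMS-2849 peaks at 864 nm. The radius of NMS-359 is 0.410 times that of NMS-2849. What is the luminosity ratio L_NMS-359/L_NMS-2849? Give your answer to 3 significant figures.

Wien's law gives T ∝ 1/λ_max, so T_NMS-359/T_NMS-2849 = λ_NMS-2849/λ_NMS-359 = 864/713 = 1.212.
Then L ∝ R²T⁴ gives L_NMS-359/L_NMS-2849 = (0.410)² × (1.212)⁴ = 0.1681 × 2.156 = 0.3625.

0.362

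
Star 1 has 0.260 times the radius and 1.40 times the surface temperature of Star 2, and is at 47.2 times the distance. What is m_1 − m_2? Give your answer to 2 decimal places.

9.83

L_1/L_2 = (0.260)²(1.40)⁴ = 0.2597.
F_1/F_2 = (L_1/L_2)/(d_1/d_2)² = 0.2597/2228 = 1.166×10^-4.
m_1 − m_2 = −2.5 log₁₀(1.166×10^-4) = 9.83.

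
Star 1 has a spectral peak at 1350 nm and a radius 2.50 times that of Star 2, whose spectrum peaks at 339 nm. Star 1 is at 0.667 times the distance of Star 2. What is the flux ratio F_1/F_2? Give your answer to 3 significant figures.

Wien's law: T_1/T_2 = λ_2/λ_1 = 339/1350 = 0.2511.
L_1/L_2 = (R_1/R_2)²(T_1/T_2)⁴ = (2.50)²(0.2511)⁴ = 0.02485.
F_1/F_2 = (L_1/L_2)/(d_1/d_2)² = 0.02485/(0.667)² = 0.05586.

0.0559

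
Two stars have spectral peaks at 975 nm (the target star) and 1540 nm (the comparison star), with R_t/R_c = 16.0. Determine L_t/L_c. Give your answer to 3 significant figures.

1.59×10^3

Wien's law gives T ∝ 1/λ_max, so T_t/T_c = λ_c/λ_t = 1540/975 = 1.579.
Then L ∝ R²T⁴ gives L_t/L_c = (16.0)² × (1.579)⁴ = 256.0 × 6.224 = 1593.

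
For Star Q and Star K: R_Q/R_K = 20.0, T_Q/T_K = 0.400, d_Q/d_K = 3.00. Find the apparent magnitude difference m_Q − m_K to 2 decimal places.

L_Q/L_K = (20.0)²(0.400)⁴ = 10.24.
F_Q/F_K = (L_Q/L_K)/(d_Q/d_K)² = 10.24/9.000 = 1.138.
m_Q − m_K = −2.5 log₁₀(1.138) = -0.14.

-0.14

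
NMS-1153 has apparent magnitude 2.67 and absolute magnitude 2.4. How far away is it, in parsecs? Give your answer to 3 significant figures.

11.3 pc

m − M = 5 log₁₀(d/10 pc)
2.67 − (2.4) = 0.27 = 5 log₁₀(d/10)
d = 10 × 10^(0.27/5) = 10 × 10^0.054 = 11.32 pc.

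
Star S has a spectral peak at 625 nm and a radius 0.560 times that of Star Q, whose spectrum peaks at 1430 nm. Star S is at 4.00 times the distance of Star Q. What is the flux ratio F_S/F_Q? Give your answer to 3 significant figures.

0.537

Wien's law: T_S/T_Q = λ_Q/λ_S = 1430/625 = 2.288.
L_S/L_Q = (R_S/R_Q)²(T_S/T_Q)⁴ = (0.560)²(2.288)⁴ = 8.594.
F_S/F_Q = (L_S/L_Q)/(d_S/d_Q)² = 8.594/(4.00)² = 0.5371.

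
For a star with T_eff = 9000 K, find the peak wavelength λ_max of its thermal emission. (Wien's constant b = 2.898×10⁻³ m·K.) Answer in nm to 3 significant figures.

322 nm

λ_max = b/T = 2.898×10⁻³ / 9000 = 3.22×10^-7 m = 322.0 nm.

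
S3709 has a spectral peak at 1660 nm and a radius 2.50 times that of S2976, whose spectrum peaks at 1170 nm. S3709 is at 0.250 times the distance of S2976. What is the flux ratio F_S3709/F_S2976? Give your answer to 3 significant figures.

Wien's law: T_S3709/T_S2976 = λ_S2976/λ_S3709 = 1170/1660 = 0.7048.
L_S3709/L_S2976 = (R_S3709/R_S2976)²(T_S3709/T_S2976)⁴ = (2.50)²(0.7048)⁴ = 1.542.
F_S3709/F_S2976 = (L_S3709/L_S2976)/(d_S3709/d_S2976)² = 1.542/(0.250)² = 24.68.

24.7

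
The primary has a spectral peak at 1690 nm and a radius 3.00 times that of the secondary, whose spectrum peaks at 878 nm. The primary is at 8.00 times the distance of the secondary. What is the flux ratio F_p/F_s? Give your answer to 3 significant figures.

0.0102

Wien's law: T_p/T_s = λ_s/λ_p = 878/1690 = 0.5195.
L_p/L_s = (R_p/R_s)²(T_p/T_s)⁴ = (3.00)²(0.5195)⁴ = 0.6557.
F_p/F_s = (L_p/L_s)/(d_p/d_s)² = 0.6557/(8.00)² = 0.01024.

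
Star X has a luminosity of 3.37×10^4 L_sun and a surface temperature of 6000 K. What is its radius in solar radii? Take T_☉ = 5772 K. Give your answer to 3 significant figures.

R/R_☉ = √(L/L_☉) / (T/T_☉)² = √(3.37×10^4) / (1.040)²
       = 183.6 / 1.081 = 169.9.

170 solar radii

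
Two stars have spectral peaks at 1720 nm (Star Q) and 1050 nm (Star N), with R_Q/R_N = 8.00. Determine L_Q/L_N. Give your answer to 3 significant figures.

Wien's law gives T ∝ 1/λ_max, so T_Q/T_N = λ_N/λ_Q = 1050/1720 = 0.6105.
Then L ∝ R²T⁴ gives L_Q/L_N = (8.00)² × (0.6105)⁴ = 64.00 × 0.1389 = 8.888.

8.89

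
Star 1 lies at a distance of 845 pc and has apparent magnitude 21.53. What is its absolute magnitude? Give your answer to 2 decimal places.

11.90

M = m − 5 log₁₀(d/10 pc) = 21.53 − 5 log₁₀(845/10)
  = 21.53 − 5 × 1.927 = 21.53 − 9.63 = 11.90.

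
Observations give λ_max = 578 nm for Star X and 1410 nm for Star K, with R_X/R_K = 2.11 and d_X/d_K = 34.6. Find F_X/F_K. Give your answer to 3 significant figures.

0.132

Wien's law: T_X/T_K = λ_K/λ_X = 1410/578 = 2.439.
L_X/L_K = (R_X/R_K)²(T_X/T_K)⁴ = (2.11)²(2.439)⁴ = 157.7.
F_X/F_K = (L_X/L_K)/(d_X/d_K)² = 157.7/(34.6)² = 0.1317.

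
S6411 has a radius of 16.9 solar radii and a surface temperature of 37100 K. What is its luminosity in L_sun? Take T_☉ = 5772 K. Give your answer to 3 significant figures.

L/L_☉ = (R/R_☉)² (T/T_☉)⁴ = (16.9)² × (37100/5772)⁴
       = 285.6 × (6.428)⁴ = 285.6 × 1707 = 4.875×10^5.

4.87×10^5 L_sun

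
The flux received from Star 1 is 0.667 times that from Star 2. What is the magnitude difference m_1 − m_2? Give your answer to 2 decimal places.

0.44

m_1 − m_2 = −2.5 log₁₀(F_1/F_2) = −2.5 log₁₀(0.667) = −2.5 × (-0.176) = 0.440.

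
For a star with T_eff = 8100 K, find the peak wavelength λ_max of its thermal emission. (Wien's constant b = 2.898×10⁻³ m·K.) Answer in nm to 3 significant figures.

358 nm

λ_max = b/T = 2.898×10⁻³ / 8100 = 3.58×10^-7 m = 357.8 nm.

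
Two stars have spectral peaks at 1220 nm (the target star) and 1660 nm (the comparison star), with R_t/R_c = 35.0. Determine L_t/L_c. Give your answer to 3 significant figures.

Wien's law gives T ∝ 1/λ_max, so T_t/T_c = λ_c/λ_t = 1660/1220 = 1.361.
Then L ∝ R²T⁴ gives L_t/L_c = (35.0)² × (1.361)⁴ = 1225 × 3.428 = 4199.

4.20×10^3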